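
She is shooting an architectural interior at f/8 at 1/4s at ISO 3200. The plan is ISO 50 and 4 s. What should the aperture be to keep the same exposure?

ISO: 3200 → 1600 → 800 → 400 → 200 → 100 → 50 — 6 stops dropped (darker).
Shutter speed: 1/4 → 1/2 → 1 → 2 → 4 — 4 stops longer (brighter).
Net change so far: 2 stops darker. Offset with the aperture: f/8 → f/5.6 → f/4.

f/4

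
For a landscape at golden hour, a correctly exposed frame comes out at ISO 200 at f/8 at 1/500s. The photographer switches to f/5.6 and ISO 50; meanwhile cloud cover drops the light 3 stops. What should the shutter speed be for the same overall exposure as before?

Scene light: 3 stops darker.
Aperture: f/8 → f/5.6 — 1 stop opened up (brighter).
ISO: 200 → 100 → 50 — 2 stops dropped (darker).
Net so far: 4 stops darker. Shutter speed: 1/500 → 1/250 → 1/125 → 1/60 → 1/30.

1/30s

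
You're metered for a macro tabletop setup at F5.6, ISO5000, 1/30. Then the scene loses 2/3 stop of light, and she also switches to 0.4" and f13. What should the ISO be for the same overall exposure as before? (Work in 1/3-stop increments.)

ISO 3200

Scene light: 2/3 stop darker.
Shutter speed: 1/30 → 1/25 → 1/20 → 1/15 → 1/13 → 1/10 → 1/8 → 1/6 → 1/5 → 1/4 → 0.3 → 0.4 — 3 2/3 stops longer (brighter).
Aperture: f/5.6 → f/6.3 → f/7.1 → f/8 → f/9 → f/10 → f/11 → f/13 — 2 1/3 stops narrower (darker).
Net so far: 2/3 stop brighter. ISO: 5000 → 4000 → 3200.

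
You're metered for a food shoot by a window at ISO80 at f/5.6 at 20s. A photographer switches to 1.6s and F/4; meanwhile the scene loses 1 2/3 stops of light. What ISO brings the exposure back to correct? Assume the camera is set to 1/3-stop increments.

ISO 1600

Scene light: 1 2/3 stops darker.
Shutter speed: 20 → 15 → 13 → 10 → 8 → 6 → 5 → 4 → 3.2 → 2.5 → 2 → 1.6 — 3 2/3 stops faster (darker).
Aperture: f/5.6 → f/5 → f/4.5 → f/4 — 1 stop wider (brighter).
Net so far: 4 1/3 stops darker. ISO: 80 → 100 → 125 → 160 → 200 → 250 → 320 → 400 → 500 → 640 → 800 → 1000 → 1250 → 1600.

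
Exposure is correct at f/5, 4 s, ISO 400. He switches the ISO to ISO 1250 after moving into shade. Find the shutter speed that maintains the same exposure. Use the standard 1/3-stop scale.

1.3 s

ISO: 400 → 500 → 640 → 800 → 1000 → 1250 — 1 2/3 stops raised (brighter).
Need 1 2/3 stops darker from the shutter speed: 4 → 3.2 → 2.5 → 2 → 1.6 → 1.3.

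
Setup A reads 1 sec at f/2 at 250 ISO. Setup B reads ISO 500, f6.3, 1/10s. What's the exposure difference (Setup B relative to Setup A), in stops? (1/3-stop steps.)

5 2/3 stops darker

Aperture: f/2 → f/2.2 → f/2.5 → f/2.8 → f/3.2 → f/3.5 → f/4 → f/4.5 → f/5 → f/5.6 → f/6.3 — 3 1/3 stops smaller aperture (darker).
Shutter speed: 1 → 0.8 → 0.6 → 0.5 → 0.4 → 0.3 → 1/4 → 1/5 → 1/6 → 1/8 → 1/10 — 3 1/3 stops faster (darker).
ISO: 250 → 320 → 400 → 500 — 1 stop higher (brighter).
Net: −3 1/3 −3 1/3 +1 = −5 2/3 stops.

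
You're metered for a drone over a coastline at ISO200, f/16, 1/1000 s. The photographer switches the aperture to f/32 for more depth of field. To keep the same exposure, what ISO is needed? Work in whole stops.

ISO 800

Aperture: f/16 → f/22 → f/32 — 2 stops stopped down (darker).
Need 2 stops brighter from the ISO: 200 → 400 → 800.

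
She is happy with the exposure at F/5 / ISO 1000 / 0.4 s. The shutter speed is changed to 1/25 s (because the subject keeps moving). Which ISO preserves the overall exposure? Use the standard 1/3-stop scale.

Shutter speed: 0.4 → 0.3 → 1/4 → 1/5 → 1/6 → 1/8 → 1/10 → 1/13 → 1/15 → 1/20 → 1/25 — 3 1/3 stops faster (darker).
Need 3 1/3 stops brighter from the ISO: 1000 → 1250 → 1600 → 2000 → 2500 → 3200 → 4000 → 5000 → 6400 → 8000 → 10000.

ISO 10000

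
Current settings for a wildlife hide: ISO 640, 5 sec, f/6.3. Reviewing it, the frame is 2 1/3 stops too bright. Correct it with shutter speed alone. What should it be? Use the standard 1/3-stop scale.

Overexposed by 2 1/3 stops → need 2 1/3 stops darker.
Shutter speed: 5 → 4 → 3.2 → 2.5 → 2 → 1.6 → 1.3 → 1.

1 s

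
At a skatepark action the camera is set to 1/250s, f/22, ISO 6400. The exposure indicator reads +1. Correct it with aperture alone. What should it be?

Overexposed by 1 stop → need 1 stop darker.
Aperture: f/22 → f/32.

f/32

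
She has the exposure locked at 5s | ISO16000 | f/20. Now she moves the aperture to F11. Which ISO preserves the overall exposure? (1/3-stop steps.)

ISO 5000

Aperture: f/20 → f/18 → f/16 → f/14 → f/13 → f/11 — 1 2/3 stops larger aperture (brighter).
Need 1 2/3 stops darker from the ISO: 16000 → 12800 → 10000 → 8000 → 6400 → 5000.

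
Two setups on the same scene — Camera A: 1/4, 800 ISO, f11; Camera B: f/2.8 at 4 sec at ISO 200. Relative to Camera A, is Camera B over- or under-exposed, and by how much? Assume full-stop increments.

Aperture: f/11 → f/8 → f/5.6 → f/4 → f/2.8 — 4 stops opened up (brighter).
Shutter speed: 1/4 → 1/2 → 1 → 2 → 4 — 4 stops slower (brighter).
ISO: 800 → 400 → 200 — 2 stops lower (darker).
Net: +4 +4 −2 = +6 stops.

6 stops brighter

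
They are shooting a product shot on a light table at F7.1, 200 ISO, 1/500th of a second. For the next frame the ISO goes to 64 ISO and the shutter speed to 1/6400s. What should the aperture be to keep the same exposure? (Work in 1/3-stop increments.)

ISO: 200 → 160 → 125 → 100 → 80 → 64 — 1 2/3 stops lower (darker).
Shutter speed: 1/500 → 1/640 → 1/800 → 1/1000 → 1/1250 → 1/1600 → 1/2000 → 1/2500 → 1/3200 → 1/4000 → 1/5000 → 1/6400 — 3 2/3 stops shorter (darker).
Net change so far: 5 1/3 stops darker. Offset with the aperture: f/7.1 → f/6.3 → f/5.6 → f/5 → f/4.5 → f/4 → f/3.5 → f/3.2 → f/2.8 → f/2.5 → f/2.2 → f/2 → f/1.8 → f/1.6 → f/1.4 → f/1.2 → f/1.1.

f/1.1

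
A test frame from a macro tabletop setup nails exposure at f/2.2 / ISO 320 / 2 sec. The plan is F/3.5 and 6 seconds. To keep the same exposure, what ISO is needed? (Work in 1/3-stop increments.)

Aperture: f/2.2 → f/2.5 → f/2.8 → f/3.2 → f/3.5 — 1 1/3 stops narrower (darker).
Shutter speed: 2 → 2.5 → 3.2 → 4 → 5 → 6 — 1 2/3 stops slower (brighter).
Net change so far: 1/3 stop brighter. Offset with the ISO: 320 → 250.

ISO 250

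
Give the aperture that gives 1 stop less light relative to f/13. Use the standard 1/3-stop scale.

Aperture: f/13 → f/14 → f/16 → f/18 — 1 stop smaller aperture (darker).

f/18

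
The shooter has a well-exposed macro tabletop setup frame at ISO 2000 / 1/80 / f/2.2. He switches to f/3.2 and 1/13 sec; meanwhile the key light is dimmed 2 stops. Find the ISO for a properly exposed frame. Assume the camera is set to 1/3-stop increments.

ISO 2500

Scene light: 2 stops darker.
Aperture: f/2.2 → f/2.5 → f/2.8 → f/3.2 — 1 stop stopped down (darker).
Shutter speed: 1/80 → 1/60 → 1/50 → 1/40 → 1/30 → 1/25 → 1/20 → 1/15 → 1/13 — 2 2/3 stops longer (brighter).
Net so far: 1/3 stop darker. ISO: 2000 → 2500.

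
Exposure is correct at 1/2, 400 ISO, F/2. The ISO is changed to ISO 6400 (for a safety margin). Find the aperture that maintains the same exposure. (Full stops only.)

ISO: 400 → 800 → 1600 → 3200 → 6400 — 4 stops raised (brighter).
Need 4 stops darker from the aperture: f/2 → f/2.8 → f/4 → f/5.6 → f/8.

f/8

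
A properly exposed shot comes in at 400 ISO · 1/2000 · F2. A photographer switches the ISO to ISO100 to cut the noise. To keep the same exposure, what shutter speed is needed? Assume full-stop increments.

1/500s

ISO: 400 → 200 → 100 — 2 stops lower (darker).
Need 2 stops brighter from the shutter speed: 1/2000 → 1/1000 → 1/500.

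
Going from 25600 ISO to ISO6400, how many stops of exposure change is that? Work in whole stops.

2 stops

25600 → 12800 → 6400 — count the steps: 2 stops.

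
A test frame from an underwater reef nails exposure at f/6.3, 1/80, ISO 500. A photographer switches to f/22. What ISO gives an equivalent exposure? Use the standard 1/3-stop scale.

Aperture: f/6.3 → f/7.1 → f/8 → f/9 → f/10 → f/11 → f/13 → f/14 → f/16 → f/18 → f/20 → f/22 — 3 2/3 stops narrower (darker).
Need 3 2/3 stops brighter from the ISO: 500 → 640 → 800 → 1000 → 1250 → 1600 → 2000 → 2500 → 3200 → 4000 → 5000 → 6400.

ISO 6400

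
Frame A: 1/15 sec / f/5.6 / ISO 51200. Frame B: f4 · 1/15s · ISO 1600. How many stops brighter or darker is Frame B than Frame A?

4 stops darker

Aperture: f/5.6 → f/4 — 1 stop larger aperture (brighter).
Shutter speed: unchanged.
ISO: 51200 → 25600 → 12800 → 6400 → 3200 → 1600 — 5 stops dropped (darker).
Net: +1 −5 = −4 stops.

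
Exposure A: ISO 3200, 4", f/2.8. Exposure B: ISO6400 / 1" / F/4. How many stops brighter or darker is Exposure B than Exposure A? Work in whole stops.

Aperture: f/2.8 → f/4 — 1 stop smaller aperture (darker).
Shutter speed: 4 → 2 → 1 — 2 stops faster (darker).
ISO: 3200 → 6400 — 1 stop higher (brighter).
Net: −1 −2 +1 = −2 stops.

2 stops darker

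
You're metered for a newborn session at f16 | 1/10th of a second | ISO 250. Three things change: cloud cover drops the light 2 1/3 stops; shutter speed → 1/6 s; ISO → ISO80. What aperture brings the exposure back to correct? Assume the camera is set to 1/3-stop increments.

Scene light: 2 1/3 stops darker.
Shutter speed: 1/10 → 1/8 → 1/6 — 2/3 stop slower (brighter).
ISO: 250 → 200 → 160 → 125 → 100 → 80 — 1 2/3 stops lower (darker).
Net so far: 3 1/3 stops darker. Aperture: f/16 → f/14 → f/13 → f/11 → f/10 → f/9 → f/8 → f/7.1 → f/6.3 → f/5.6 → f/5.

f/5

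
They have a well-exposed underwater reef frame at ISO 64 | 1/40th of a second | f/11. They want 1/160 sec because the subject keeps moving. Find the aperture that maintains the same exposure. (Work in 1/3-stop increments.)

f/5.6

Shutter speed: 1/40 → 1/50 → 1/60 → 1/80 → 1/100 → 1/125 → 1/160 — 2 stops shorter (darker).
Need 2 stops brighter from the aperture: f/11 → f/10 → f/9 → f/8 → f/7.1 → f/6.3 → f/5.6.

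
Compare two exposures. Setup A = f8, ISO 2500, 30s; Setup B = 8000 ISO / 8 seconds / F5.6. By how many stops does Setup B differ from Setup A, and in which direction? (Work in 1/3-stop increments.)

2/3 stop brighter

Aperture: f/8 → f/7.1 → f/6.3 → f/5.6 — 1 stop larger aperture (brighter).
Shutter speed: 30 → 25 → 20 → 15 → 13 → 10 → 8 — 2 stops shorter (darker).
ISO: 2500 → 3200 → 4000 → 5000 → 6400 → 8000 — 1 2/3 stops raised (brighter).
Net: +1 −2 +1 2/3 = +2/3 stops.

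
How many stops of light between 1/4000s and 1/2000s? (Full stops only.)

1/4000 → 1/2000 — count the steps: 1 stop.

1 stop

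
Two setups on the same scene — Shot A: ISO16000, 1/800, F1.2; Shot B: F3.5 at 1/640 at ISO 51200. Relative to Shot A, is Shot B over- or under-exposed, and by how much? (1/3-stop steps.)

Aperture: f/1.2 → f/1.4 → f/1.6 → f/1.8 → f/2 → f/2.2 → f/2.5 → f/2.8 → f/3.2 → f/3.5 — 3 stops stopped down (darker).
Shutter speed: 1/800 → 1/640 — 1/3 stop slower (brighter).
ISO: 16000 → 20000 → 25600 → 32000 → 40000 → 51200 — 1 2/3 stops raised (brighter).
Net: −3 +1/3 +1 2/3 = −1 stop.

1 stop darker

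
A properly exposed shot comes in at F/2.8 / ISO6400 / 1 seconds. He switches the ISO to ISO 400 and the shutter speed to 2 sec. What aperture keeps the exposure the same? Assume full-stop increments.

f/1.0

ISO: 6400 → 3200 → 1600 → 800 → 400 — 4 stops lower (darker).
Shutter speed: 1 → 2 — 1 stop longer (brighter).
Net change so far: 3 stops darker. Offset with the aperture: f/2.8 → f/2 → f/1.4 → f/1.0.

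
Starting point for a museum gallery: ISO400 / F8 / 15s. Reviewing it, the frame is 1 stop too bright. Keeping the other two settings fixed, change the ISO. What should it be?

ISO 200

Overexposed by 1 stop → need 1 stop darker.
ISO: 400 → 200.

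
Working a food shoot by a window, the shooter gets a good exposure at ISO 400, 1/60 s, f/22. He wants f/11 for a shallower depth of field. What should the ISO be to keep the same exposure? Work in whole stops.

ISO 100

Aperture: f/22 → f/16 → f/11 — 2 stops opened up (brighter).
Need 2 stops darker from the ISO: 400 → 200 → 100.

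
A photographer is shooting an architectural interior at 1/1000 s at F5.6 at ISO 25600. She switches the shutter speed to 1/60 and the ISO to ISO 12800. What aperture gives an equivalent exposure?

Shutter speed: 1/1000 → 1/500 → 1/250 → 1/125 → 1/60 — 4 stops slower (brighter).
ISO: 25600 → 12800 — 1 stop dropped (darker).
Net change so far: 3 stops brighter. Offset with the aperture: f/5.6 → f/8 → f/11 → f/16.

f/16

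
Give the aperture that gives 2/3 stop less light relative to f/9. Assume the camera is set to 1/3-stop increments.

f/11

Aperture: f/9 → f/10 → f/11 — 2/3 stop smaller aperture (darker).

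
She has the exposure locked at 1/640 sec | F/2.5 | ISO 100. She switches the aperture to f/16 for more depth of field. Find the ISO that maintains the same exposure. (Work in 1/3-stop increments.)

Aperture: f/2.5 → f/2.8 → f/3.2 → f/3.5 → f/4 → f/4.5 → f/5 → f/5.6 → f/6.3 → f/7.1 → f/8 → f/9 → f/10 → f/11 → f/13 → f/14 → f/16 — 5 1/3 stops narrower (darker).
Need 5 1/3 stops brighter from the ISO: 100 → 125 → 160 → 200 → 250 → 320 → 400 → 500 → 640 → 800 → 1000 → 1250 → 1600 → 2000 → 2500 → 3200 → 4000.

ISO 4000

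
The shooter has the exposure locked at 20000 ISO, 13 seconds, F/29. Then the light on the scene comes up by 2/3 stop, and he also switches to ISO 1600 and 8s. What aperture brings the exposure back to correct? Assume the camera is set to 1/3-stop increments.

Scene light: 2/3 stop brighter.
ISO: 20000 → 16000 → 12800 → 10000 → 8000 → 6400 → 5000 → 4000 → 3200 → 2500 → 2000 → 1600 — 3 2/3 stops lower (darker).
Shutter speed: 13 → 10 → 8 — 2/3 stop faster (darker).
Net so far: 3 2/3 stops darker. Aperture: f/29 → f/25 → f/22 → f/20 → f/18 → f/16 → f/14 → f/13 → f/11 → f/10 → f/9 → f/8.

f/8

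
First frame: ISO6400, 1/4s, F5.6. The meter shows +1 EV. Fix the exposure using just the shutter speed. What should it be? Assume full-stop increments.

1/8s

Overexposed by 1 stop → need 1 stop darker.
Shutter speed: 1/4 → 1/8.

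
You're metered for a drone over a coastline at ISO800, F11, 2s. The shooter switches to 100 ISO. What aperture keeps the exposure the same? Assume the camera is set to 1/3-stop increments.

f/4

ISO: 800 → 640 → 500 → 400 → 320 → 250 → 200 → 160 → 125 → 100 — 3 stops lower (darker).
Need 3 stops brighter from the aperture: f/11 → f/10 → f/9 → f/8 → f/7.1 → f/6.3 → f/5.6 → f/5 → f/4.5 → f/4.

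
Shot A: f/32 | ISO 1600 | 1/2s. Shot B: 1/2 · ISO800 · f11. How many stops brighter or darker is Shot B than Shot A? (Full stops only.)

2 stops brighter

Aperture: f/32 → f/22 → f/16 → f/11 — 3 stops larger aperture (brighter).
Shutter speed: unchanged.
ISO: 1600 → 800 — 1 stop lower (darker).
Net: +3 −1 = +2 stops.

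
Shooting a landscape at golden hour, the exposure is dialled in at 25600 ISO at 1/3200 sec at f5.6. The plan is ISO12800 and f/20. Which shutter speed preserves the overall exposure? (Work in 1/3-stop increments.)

ISO: 25600 → 20000 → 16000 → 12800 — 1 stop lower (darker).
Aperture: f/5.6 → f/6.3 → f/7.1 → f/8 → f/9 → f/10 → f/11 → f/13 → f/14 → f/16 → f/18 → f/20 — 3 2/3 stops narrower (darker).
Net change so far: 4 2/3 stops darker. Offset with the shutter speed: 1/3200 → 1/2500 → 1/2000 → 1/1600 → 1/1250 → 1/1000 → 1/800 → 1/640 → 1/500 → 1/400 → 1/320 → 1/250 → 1/200 → 1/160 → 1/125.

1/125s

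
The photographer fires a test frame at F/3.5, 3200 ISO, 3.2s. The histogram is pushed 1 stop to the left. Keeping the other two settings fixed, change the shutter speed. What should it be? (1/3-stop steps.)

Underexposed by 1 stop → need 1 stop brighter.
Shutter speed: 3.2 → 4 → 5 → 6.

6 s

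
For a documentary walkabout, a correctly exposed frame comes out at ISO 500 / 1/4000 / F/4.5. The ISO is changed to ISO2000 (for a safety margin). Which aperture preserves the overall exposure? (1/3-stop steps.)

f/9

ISO: 500 → 640 → 800 → 1000 → 1250 → 1600 → 2000 — 2 stops raised (brighter).
Need 2 stops darker from the aperture: f/4.5 → f/5 → f/5.6 → f/6.3 → f/7.1 → f/8 → f/9.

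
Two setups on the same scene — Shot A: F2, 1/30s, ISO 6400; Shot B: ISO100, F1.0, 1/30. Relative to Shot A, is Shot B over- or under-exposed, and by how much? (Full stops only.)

Aperture: f/2 → f/1.4 → f/1.0 — 2 stops larger aperture (brighter).
Shutter speed: unchanged.
ISO: 6400 → 3200 → 1600 → 800 → 400 → 200 → 100 — 6 stops dropped (darker).
Net: +2 −6 = −4 stops.

4 stops darker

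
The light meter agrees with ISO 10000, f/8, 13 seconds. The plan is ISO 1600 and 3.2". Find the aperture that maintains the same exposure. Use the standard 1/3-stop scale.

ISO: 10000 → 8000 → 6400 → 5000 → 4000 → 3200 → 2500 → 2000 → 1600 — 2 2/3 stops lower (darker).
Shutter speed: 13 → 10 → 8 → 6 → 5 → 4 → 3.2 — 2 stops faster (darker).
Net change so far: 4 2/3 stops darker. Offset with the aperture: f/8 → f/7.1 → f/6.3 → f/5.6 → f/5 → f/4.5 → f/4 → f/3.5 → f/3.2 → f/2.8 → f/2.5 → f/2.2 → f/2 → f/1.8 → f/1.6.

f/1.6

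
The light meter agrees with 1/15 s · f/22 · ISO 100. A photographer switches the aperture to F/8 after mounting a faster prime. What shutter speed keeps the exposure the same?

Aperture: f/22 → f/16 → f/11 → f/8 — 3 stops larger aperture (brighter).
Need 3 stops darker from the shutter speed: 1/15 → 1/30 → 1/60 → 1/125.

1/125s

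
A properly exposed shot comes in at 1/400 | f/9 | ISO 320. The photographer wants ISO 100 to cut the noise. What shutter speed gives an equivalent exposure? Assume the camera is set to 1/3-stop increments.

ISO: 320 → 250 → 200 → 160 → 125 → 100 — 1 2/3 stops dropped (darker).
Need 1 2/3 stops brighter from the shutter speed: 1/400 → 1/320 → 1/250 → 1/200 → 1/160 → 1/125.

1/125s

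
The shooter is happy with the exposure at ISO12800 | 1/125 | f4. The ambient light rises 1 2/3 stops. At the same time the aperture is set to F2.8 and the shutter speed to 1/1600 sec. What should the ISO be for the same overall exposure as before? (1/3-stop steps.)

ISO 25600

Scene light: 1 2/3 stops brighter.
Aperture: f/4 → f/3.5 → f/3.2 → f/2.8 — 1 stop wider (brighter).
Shutter speed: 1/125 → 1/160 → 1/200 → 1/250 → 1/320 → 1/400 → 1/500 → 1/640 → 1/800 → 1/1000 → 1/1250 → 1/1600 — 3 2/3 stops faster (darker).
Net so far: 1 stop darker. ISO: 12800 → 16000 → 20000 → 25600.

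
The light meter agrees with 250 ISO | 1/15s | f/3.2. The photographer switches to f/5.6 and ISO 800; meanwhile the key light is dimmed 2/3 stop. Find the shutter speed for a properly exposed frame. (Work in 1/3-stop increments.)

1/10s

Scene light: 2/3 stop darker.
Aperture: f/3.2 → f/3.5 → f/4 → f/4.5 → f/5 → f/5.6 — 1 2/3 stops smaller aperture (darker).
ISO: 250 → 320 → 400 → 500 → 640 → 800 — 1 2/3 stops higher (brighter).
Net so far: 2/3 stop darker. Shutter speed: 1/15 → 1/13 → 1/10.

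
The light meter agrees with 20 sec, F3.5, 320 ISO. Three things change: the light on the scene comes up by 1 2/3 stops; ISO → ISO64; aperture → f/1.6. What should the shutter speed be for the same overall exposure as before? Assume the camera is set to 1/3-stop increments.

Scene light: 1 2/3 stops brighter.
ISO: 320 → 250 → 200 → 160 → 125 → 100 → 80 → 64 — 2 1/3 stops dropped (darker).
Aperture: f/3.5 → f/3.2 → f/2.8 → f/2.5 → f/2.2 → f/2 → f/1.8 → f/1.6 — 2 1/3 stops wider (brighter).
Net so far: 1 2/3 stops brighter. Shutter speed: 20 → 15 → 13 → 10 → 8 → 6.

6 s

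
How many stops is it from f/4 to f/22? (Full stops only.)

5 stops

f/4 → f/5.6 → f/8 → f/11 → f/16 → f/22 — count the steps: 5 stops.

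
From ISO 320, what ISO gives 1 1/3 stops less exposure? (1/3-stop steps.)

ISO: 320 → 250 → 200 → 160 → 125 — 1 1/3 stops lower (darker).

ISO 125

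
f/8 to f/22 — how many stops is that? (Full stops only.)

3 stops

f/8 → f/11 → f/16 → f/22 — count the steps: 3 stops.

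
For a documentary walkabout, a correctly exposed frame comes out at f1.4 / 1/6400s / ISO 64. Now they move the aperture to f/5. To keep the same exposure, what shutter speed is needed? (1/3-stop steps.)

1/500s

Aperture: f/1.4 → f/1.6 → f/1.8 → f/2 → f/2.2 → f/2.5 → f/2.8 → f/3.2 → f/3.5 → f/4 → f/4.5 → f/5 — 3 2/3 stops narrower (darker).
Need 3 2/3 stops brighter from the shutter speed: 1/6400 → 1/5000 → 1/4000 → 1/3200 → 1/2500 → 1/2000 → 1/1600 → 1/1250 → 1/1000 → 1/800 → 1/640 → 1/500.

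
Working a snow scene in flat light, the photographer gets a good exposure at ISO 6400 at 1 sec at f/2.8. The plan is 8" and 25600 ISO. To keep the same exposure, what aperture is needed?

f/16

Shutter speed: 1 → 2 → 4 → 8 — 3 stops longer (brighter).
ISO: 6400 → 12800 → 25600 — 2 stops higher (brighter).
Net change so far: 5 stops brighter. Offset with the aperture: f/2.8 → f/4 → f/5.6 → f/8 → f/11 → f/16.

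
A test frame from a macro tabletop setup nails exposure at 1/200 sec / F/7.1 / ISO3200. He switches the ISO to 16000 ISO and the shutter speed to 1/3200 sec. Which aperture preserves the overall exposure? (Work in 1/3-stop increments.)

f/4

ISO: 3200 → 4000 → 5000 → 6400 → 8000 → 10000 → 12800 → 16000 — 2 1/3 stops higher (brighter).
Shutter speed: 1/200 → 1/250 → 1/320 → 1/400 → 1/500 → 1/640 → 1/800 → 1/1000 → 1/1250 → 1/1600 → 1/2000 → 1/2500 → 1/3200 — 4 stops shorter (darker).
Net change so far: 1 2/3 stops darker. Offset with the aperture: f/7.1 → f/6.3 → f/5.6 → f/5 → f/4.5 → f/4.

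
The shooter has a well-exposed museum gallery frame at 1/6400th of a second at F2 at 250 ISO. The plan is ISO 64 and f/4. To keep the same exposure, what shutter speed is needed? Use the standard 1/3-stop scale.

1/400s

ISO: 250 → 200 → 160 → 125 → 100 → 80 → 64 — 2 stops lower (darker).
Aperture: f/2 → f/2.2 → f/2.5 → f/2.8 → f/3.2 → f/3.5 → f/4 — 2 stops smaller aperture (darker).
Net change so far: 4 stops darker. Offset with the shutter speed: 1/6400 → 1/5000 → 1/4000 → 1/3200 → 1/2500 → 1/2000 → 1/1600 → 1/1250 → 1/1000 → 1/800 → 1/640 → 1/500 → 1/400.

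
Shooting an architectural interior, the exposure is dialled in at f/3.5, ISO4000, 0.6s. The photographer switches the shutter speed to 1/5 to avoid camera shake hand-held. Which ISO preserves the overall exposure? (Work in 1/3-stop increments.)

ISO 12800

Shutter speed: 0.6 → 0.5 → 0.4 → 0.3 → 1/4 → 1/5 — 1 2/3 stops shorter (darker).
Need 1 2/3 stops brighter from the ISO: 4000 → 5000 → 6400 → 8000 → 10000 → 12800.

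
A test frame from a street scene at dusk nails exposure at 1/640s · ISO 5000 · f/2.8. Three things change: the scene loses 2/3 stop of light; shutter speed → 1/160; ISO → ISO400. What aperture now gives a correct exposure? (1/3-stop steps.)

Scene light: 2/3 stop darker.
Shutter speed: 1/640 → 1/500 → 1/400 → 1/320 → 1/250 → 1/200 → 1/160 — 2 stops slower (brighter).
ISO: 5000 → 4000 → 3200 → 2500 → 2000 → 1600 → 1250 → 1000 → 800 → 640 → 500 → 400 — 3 2/3 stops dropped (darker).
Net so far: 2 1/3 stops darker. Aperture: f/2.8 → f/2.5 → f/2.2 → f/2 → f/1.8 → f/1.6 → f/1.4 → f/1.2.

f/1.2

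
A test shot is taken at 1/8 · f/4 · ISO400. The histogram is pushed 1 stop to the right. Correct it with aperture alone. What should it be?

Overexposed by 1 stop → need 1 stop darker.
Aperture: f/4 → f/5.6.

f/5.6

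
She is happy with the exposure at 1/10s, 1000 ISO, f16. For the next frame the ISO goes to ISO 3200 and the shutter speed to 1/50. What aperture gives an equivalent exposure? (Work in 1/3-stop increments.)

f/13

ISO: 1000 → 1250 → 1600 → 2000 → 2500 → 3200 — 1 2/3 stops raised (brighter).
Shutter speed: 1/10 → 1/13 → 1/15 → 1/20 → 1/25 → 1/30 → 1/40 → 1/50 — 2 1/3 stops faster (darker).
Net change so far: 2/3 stop darker. Offset with the aperture: f/16 → f/14 → f/13.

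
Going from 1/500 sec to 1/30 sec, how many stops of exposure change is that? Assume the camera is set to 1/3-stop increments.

1/500 → 1/400 → 1/320 → 1/250 → 1/200 → 1/160 → 1/125 → 1/100 → 1/80 → 1/60 → 1/50 → 1/40 → 1/30 — count the steps: 12 third-stops = 4 stops.

4 stops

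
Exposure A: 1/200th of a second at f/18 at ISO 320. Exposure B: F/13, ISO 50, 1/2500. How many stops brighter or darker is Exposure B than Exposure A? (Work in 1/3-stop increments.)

5 1/3 stops darker

Aperture: f/18 → f/16 → f/14 → f/13 — 1 stop larger aperture (brighter).
Shutter speed: 1/200 → 1/250 → 1/320 → 1/400 → 1/500 → 1/640 → 1/800 → 1/1000 → 1/1250 → 1/1600 → 1/2000 → 1/2500 — 3 2/3 stops shorter (darker).
ISO: 320 → 250 → 200 → 160 → 125 → 100 → 80 → 64 → 50 — 2 2/3 stops lower (darker).
Net: +1 −3 2/3 −2 2/3 = −5 1/3 stops.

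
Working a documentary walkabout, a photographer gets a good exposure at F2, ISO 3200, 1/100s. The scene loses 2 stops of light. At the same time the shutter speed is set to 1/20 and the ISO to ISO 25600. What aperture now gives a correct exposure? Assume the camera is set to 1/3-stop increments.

f/6.3

Scene light: 2 stops darker.
Shutter speed: 1/100 → 1/80 → 1/60 → 1/50 → 1/40 → 1/30 → 1/25 → 1/20 — 2 1/3 stops longer (brighter).
ISO: 3200 → 4000 → 5000 → 6400 → 8000 → 10000 → 12800 → 16000 → 20000 → 25600 — 3 stops higher (brighter).
Net so far: 3 1/3 stops brighter. Aperture: f/2 → f/2.2 → f/2.5 → f/2.8 → f/3.2 → f/3.5 → f/4 → f/4.5 → f/5 → f/5.6 → f/6.3.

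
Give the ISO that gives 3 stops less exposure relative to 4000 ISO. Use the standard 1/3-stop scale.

ISO 500

ISO: 4000 → 3200 → 2500 → 2000 → 1600 → 1250 → 1000 → 800 → 640 → 500 — 3 stops lower (darker).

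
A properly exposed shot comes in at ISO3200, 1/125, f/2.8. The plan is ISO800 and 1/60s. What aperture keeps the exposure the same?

ISO: 3200 → 1600 → 800 — 2 stops lower (darker).
Shutter speed: 1/125 → 1/60 — 1 stop slower (brighter).
Net change so far: 1 stop darker. Offset with the aperture: f/2.8 → f/2.

f/2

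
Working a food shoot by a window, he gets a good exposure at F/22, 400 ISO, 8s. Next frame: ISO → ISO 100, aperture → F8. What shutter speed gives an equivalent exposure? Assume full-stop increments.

4 s

ISO: 400 → 200 → 100 — 2 stops dropped (darker).
Aperture: f/22 → f/16 → f/11 → f/8 — 3 stops opened up (brighter).
Net change so far: 1 stop brighter. Offset with the shutter speed: 8 → 4.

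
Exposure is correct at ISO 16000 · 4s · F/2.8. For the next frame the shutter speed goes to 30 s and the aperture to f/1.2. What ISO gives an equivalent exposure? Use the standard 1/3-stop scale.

Shutter speed: 4 → 5 → 6 → 8 → 10 → 13 → 15 → 20 → 25 → 30 — 3 stops longer (brighter).
Aperture: f/2.8 → f/2.5 → f/2.2 → f/2 → f/1.8 → f/1.6 → f/1.4 → f/1.2 — 2 1/3 stops larger aperture (brighter).
Net change so far: 5 1/3 stops brighter. Offset with the ISO: 16000 → 12800 → 10000 → 8000 → 6400 → 5000 → 4000 → 3200 → 2500 → 2000 → 1600 → 1250 → 1000 → 800 → 640 → 500 → 400.

ISO 400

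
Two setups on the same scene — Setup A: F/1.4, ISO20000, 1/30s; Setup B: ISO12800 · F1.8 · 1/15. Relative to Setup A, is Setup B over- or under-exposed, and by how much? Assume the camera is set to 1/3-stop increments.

1/3 stop darker

Aperture: f/1.4 → f/1.6 → f/1.8 — 2/3 stop stopped down (darker).
Shutter speed: 1/30 → 1/25 → 1/20 → 1/15 — 1 stop slower (brighter).
ISO: 20000 → 16000 → 12800 — 2/3 stop dropped (darker).
Net: −2/3 +1 −2/3 = −1/3 stops.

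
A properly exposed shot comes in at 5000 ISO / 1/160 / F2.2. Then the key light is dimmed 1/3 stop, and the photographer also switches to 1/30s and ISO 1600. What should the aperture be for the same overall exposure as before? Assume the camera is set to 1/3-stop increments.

Scene light: 1/3 stop darker.
Shutter speed: 1/160 → 1/125 → 1/100 → 1/80 → 1/60 → 1/50 → 1/40 → 1/30 — 2 1/3 stops longer (brighter).
ISO: 5000 → 4000 → 3200 → 2500 → 2000 → 1600 — 1 2/3 stops dropped (darker).
Net so far: 1/3 stop brighter. Aperture: f/2.2 → f/2.5.

f/2.5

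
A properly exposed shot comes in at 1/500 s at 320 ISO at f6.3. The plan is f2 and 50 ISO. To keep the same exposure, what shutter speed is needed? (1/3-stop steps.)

1/800s

Aperture: f/6.3 → f/5.6 → f/5 → f/4.5 → f/4 → f/3.5 → f/3.2 → f/2.8 → f/2.5 → f/2.2 → f/2 — 3 1/3 stops larger aperture (brighter).
ISO: 320 → 250 → 200 → 160 → 125 → 100 → 80 → 64 → 50 — 2 2/3 stops dropped (darker).
Net change so far: 2/3 stop brighter. Offset with the shutter speed: 1/500 → 1/640 → 1/800.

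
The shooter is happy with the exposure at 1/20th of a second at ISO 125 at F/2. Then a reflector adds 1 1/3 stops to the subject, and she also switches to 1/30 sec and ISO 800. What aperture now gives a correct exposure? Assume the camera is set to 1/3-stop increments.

Scene light: 1 1/3 stops brighter.
Shutter speed: 1/20 → 1/25 → 1/30 — 2/3 stop faster (darker).
ISO: 125 → 160 → 200 → 250 → 320 → 400 → 500 → 640 → 800 — 2 2/3 stops raised (brighter).
Net so far: 3 1/3 stops brighter. Aperture: f/2 → f/2.2 → f/2.5 → f/2.8 → f/3.2 → f/3.5 → f/4 → f/4.5 → f/5 → f/5.6 → f/6.3.

f/6.3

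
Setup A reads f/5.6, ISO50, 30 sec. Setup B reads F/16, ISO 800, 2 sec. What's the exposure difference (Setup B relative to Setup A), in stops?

3 stops darker

Aperture: f/5.6 → f/8 → f/11 → f/16 — 3 stops smaller aperture (darker).
Shutter speed: 30 → 15 → 8 → 4 → 2 — 4 stops faster (darker).
ISO: 50 → 100 → 200 → 400 → 800 — 4 stops raised (brighter).
Net: −3 −4 +4 = −3 stops.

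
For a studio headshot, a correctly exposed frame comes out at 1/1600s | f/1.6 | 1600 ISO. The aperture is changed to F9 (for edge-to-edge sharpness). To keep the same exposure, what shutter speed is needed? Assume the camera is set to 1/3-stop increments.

Aperture: f/1.6 → f/1.8 → f/2 → f/2.2 → f/2.5 → f/2.8 → f/3.2 → f/3.5 → f/4 → f/4.5 → f/5 → f/5.6 → f/6.3 → f/7.1 → f/8 → f/9 — 5 stops narrower (darker).
Need 5 stops brighter from the shutter speed: 1/1600 → 1/1250 → 1/1000 → 1/800 → 1/640 → 1/500 → 1/400 → 1/320 → 1/250 → 1/200 → 1/160 → 1/125 → 1/100 → 1/80 → 1/60 → 1/50.

1/50s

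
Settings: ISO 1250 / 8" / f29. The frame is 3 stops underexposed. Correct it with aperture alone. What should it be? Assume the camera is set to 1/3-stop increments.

f/10

Underexposed by 3 stops → need 3 stops brighter.
Aperture: f/29 → f/25 → f/22 → f/20 → f/18 → f/16 → f/14 → f/13 → f/11 → f/10.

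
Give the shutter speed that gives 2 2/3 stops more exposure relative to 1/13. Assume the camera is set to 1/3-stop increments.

Shutter speed: 1/13 → 1/10 → 1/8 → 1/6 → 1/5 → 1/4 → 0.3 → 0.4 → 0.5 — 2 2/3 stops slower (brighter).

0.5 s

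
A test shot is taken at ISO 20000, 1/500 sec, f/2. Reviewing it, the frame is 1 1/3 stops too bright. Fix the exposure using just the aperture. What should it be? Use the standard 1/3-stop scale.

f/3.2

Overexposed by 1 1/3 stops → need 1 1/3 stops darker.
Aperture: f/2 → f/2.2 → f/2.5 → f/2.8 → f/3.2.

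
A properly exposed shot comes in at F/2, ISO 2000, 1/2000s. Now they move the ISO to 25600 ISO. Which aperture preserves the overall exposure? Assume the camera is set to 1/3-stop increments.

ISO: 2000 → 2500 → 3200 → 4000 → 5000 → 6400 → 8000 → 10000 → 12800 → 16000 → 20000 → 25600 — 3 2/3 stops raised (brighter).
Need 3 2/3 stops darker from the aperture: f/2 → f/2.2 → f/2.5 → f/2.8 → f/3.2 → f/3.5 → f/4 → f/4.5 → f/5 → f/5.6 → f/6.3 → f/7.1.

f/7.1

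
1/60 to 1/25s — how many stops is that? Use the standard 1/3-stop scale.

1 1/3 stops

1/60 → 1/50 → 1/40 → 1/30 → 1/25 — count the steps: 4 third-stops = 1 1/3 stops.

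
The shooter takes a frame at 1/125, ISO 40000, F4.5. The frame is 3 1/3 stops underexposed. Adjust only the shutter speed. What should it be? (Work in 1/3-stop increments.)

1/13s

Underexposed by 3 1/3 stops → need 3 1/3 stops brighter.
Shutter speed: 1/125 → 1/100 → 1/80 → 1/60 → 1/50 → 1/40 → 1/30 → 1/25 → 1/20 → 1/15 → 1/13.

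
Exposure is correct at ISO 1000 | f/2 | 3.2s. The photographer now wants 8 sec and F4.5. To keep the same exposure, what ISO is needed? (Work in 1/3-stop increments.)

Shutter speed: 3.2 → 4 → 5 → 6 → 8 — 1 1/3 stops slower (brighter).
Aperture: f/2 → f/2.2 → f/2.5 → f/2.8 → f/3.2 → f/3.5 → f/4 → f/4.5 — 2 1/3 stops smaller aperture (darker).
Net change so far: 1 stop darker. Offset with the ISO: 1000 → 1250 → 1600 → 2000.

ISO 2000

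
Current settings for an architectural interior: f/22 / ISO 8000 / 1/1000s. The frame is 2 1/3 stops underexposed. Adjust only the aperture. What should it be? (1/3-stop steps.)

f/10

Underexposed by 2 1/3 stops → need 2 1/3 stops brighter.
Aperture: f/22 → f/20 → f/18 → f/16 → f/14 → f/13 → f/11 → f/10.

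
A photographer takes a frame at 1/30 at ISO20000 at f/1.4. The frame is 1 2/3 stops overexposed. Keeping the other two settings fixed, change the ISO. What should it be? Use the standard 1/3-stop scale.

ISO 6400

Overexposed by 1 2/3 stops → need 1 2/3 stops darker.
ISO: 20000 → 16000 → 12800 → 10000 → 8000 → 6400.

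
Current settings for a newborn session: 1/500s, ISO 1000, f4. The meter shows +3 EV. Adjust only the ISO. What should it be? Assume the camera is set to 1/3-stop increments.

ISO 125

Overexposed by 3 stops → need 3 stops darker.
ISO: 1000 → 800 → 640 → 500 → 400 → 320 → 250 → 200 → 160 → 125.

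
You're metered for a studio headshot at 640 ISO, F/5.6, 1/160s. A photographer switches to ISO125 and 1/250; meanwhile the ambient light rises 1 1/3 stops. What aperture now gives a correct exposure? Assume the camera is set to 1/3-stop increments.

f/3.2

Scene light: 1 1/3 stops brighter.
ISO: 640 → 500 → 400 → 320 → 250 → 200 → 160 → 125 — 2 1/3 stops dropped (darker).
Shutter speed: 1/160 → 1/200 → 1/250 — 2/3 stop faster (darker).
Net so far: 1 2/3 stops darker. Aperture: f/5.6 → f/5 → f/4.5 → f/4 → f/3.5 → f/3.2.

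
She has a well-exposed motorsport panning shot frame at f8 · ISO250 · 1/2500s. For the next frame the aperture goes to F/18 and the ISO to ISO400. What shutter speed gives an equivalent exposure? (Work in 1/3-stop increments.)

Aperture: f/8 → f/9 → f/10 → f/11 → f/13 → f/14 → f/16 → f/18 — 2 1/3 stops smaller aperture (darker).
ISO: 250 → 320 → 400 — 2/3 stop raised (brighter).
Net change so far: 1 2/3 stops darker. Offset with the shutter speed: 1/2500 → 1/2000 → 1/1600 → 1/1250 → 1/1000 → 1/800.

1/800s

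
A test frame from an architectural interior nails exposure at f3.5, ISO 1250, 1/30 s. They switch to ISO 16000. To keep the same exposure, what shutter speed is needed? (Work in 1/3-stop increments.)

ISO: 1250 → 1600 → 2000 → 2500 → 3200 → 4000 → 5000 → 6400 → 8000 → 10000 → 12800 → 16000 — 3 2/3 stops higher (brighter).
Need 3 2/3 stops darker from the shutter speed: 1/30 → 1/40 → 1/50 → 1/60 → 1/80 → 1/100 → 1/125 → 1/160 → 1/200 → 1/250 → 1/320 → 1/400.

1/400s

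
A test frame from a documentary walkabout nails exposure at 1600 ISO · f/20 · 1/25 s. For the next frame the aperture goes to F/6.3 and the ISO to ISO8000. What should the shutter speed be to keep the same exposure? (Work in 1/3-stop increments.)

Aperture: f/20 → f/18 → f/16 → f/14 → f/13 → f/11 → f/10 → f/9 → f/8 → f/7.1 → f/6.3 — 3 1/3 stops opened up (brighter).
ISO: 1600 → 2000 → 2500 → 3200 → 4000 → 5000 → 6400 → 8000 — 2 1/3 stops raised (brighter).
Net change so far: 5 2/3 stops brighter. Offset with the shutter speed: 1/25 → 1/30 → 1/40 → 1/50 → 1/60 → 1/80 → 1/100 → 1/125 → 1/160 → 1/200 → 1/250 → 1/320 → 1/400 → 1/500 → 1/640 → 1/800 → 1/1000 → 1/1250.

1/1250s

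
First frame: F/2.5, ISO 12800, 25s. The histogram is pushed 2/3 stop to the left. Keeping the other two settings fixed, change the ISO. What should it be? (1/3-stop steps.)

ISO 20000

Underexposed by 2/3 stop → need 2/3 stop brighter.
ISO: 12800 → 16000 → 20000.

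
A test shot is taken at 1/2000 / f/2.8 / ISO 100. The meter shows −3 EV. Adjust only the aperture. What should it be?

Underexposed by 3 stops → need 3 stops brighter.
Aperture: f/2.8 → f/2 → f/1.4 → f/1.0.

f/1.0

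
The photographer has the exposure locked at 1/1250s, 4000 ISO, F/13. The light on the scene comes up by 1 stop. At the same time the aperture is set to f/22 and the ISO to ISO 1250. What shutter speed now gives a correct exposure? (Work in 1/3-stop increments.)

1/250s

Scene light: 1 stop brighter.
Aperture: f/13 → f/14 → f/16 → f/18 → f/20 → f/22 — 1 2/3 stops smaller aperture (darker).
ISO: 4000 → 3200 → 2500 → 2000 → 1600 → 1250 — 1 2/3 stops dropped (darker).
Net so far: 2 1/3 stops darker. Shutter speed: 1/1250 → 1/1000 → 1/800 → 1/640 → 1/500 → 1/400 → 1/320 → 1/250.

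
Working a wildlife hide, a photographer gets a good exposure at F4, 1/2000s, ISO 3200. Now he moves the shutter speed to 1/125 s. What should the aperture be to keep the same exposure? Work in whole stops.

Shutter speed: 1/2000 → 1/1000 → 1/500 → 1/250 → 1/125 — 4 stops slower (brighter).
Need 4 stops darker from the aperture: f/4 → f/5.6 → f/8 → f/11 → f/16.

f/16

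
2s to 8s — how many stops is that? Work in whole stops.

2 stops

2 → 4 → 8 — count the steps: 2 stops.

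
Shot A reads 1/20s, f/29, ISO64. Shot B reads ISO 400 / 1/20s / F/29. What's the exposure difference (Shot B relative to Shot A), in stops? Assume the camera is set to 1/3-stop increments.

2 2/3 stops brighter

Aperture: unchanged.
Shutter speed: unchanged.
ISO: 64 → 80 → 100 → 125 → 160 → 200 → 250 → 320 → 400 — 2 2/3 stops higher (brighter).
Net: +2 2/3 = +2 2/3 stops.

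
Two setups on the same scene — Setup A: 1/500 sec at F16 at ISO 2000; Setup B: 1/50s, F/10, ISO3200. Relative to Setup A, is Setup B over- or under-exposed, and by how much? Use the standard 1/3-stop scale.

5 1/3 stops brighter

Aperture: f/16 → f/14 → f/13 → f/11 → f/10 — 1 1/3 stops opened up (brighter).
Shutter speed: 1/500 → 1/400 → 1/320 → 1/250 → 1/200 → 1/160 → 1/125 → 1/100 → 1/80 → 1/60 → 1/50 — 3 1/3 stops slower (brighter).
ISO: 2000 → 2500 → 3200 — 2/3 stop raised (brighter).
Net: +1 1/3 +3 1/3 +2/3 = +5 1/3 stops.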